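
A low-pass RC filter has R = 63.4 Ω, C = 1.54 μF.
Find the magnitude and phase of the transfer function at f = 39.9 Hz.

Step 1 — Angular frequency: ω = 2π·39.9 = 250.7 rad/s.
Step 2 — Transfer function: H(jω) = 1/(1 + jωRC).
Step 3 — Denominator: 1 + jωRC = 1 + j·250.7·63.4·1.54e-06 = 1 + j0.02448.
Step 4 — H = 0.9994 - j0.02446.
Step 5 — Magnitude: |H| = 0.9997 (-0.0 dB); phase: φ = -1.4°.

|H| = 0.9997 (-0.0 dB), φ = -1.4°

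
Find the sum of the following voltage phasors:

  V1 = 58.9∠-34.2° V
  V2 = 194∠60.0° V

Step 1 — Convert each phasor to rectangular form:
  V1 = 58.9·(cos(-34.2°) + j·sin(-34.2°)) = 48.72 - j33.11 V
  V2 = 194·(cos(60.0°) + j·sin(60.0°)) = 97 + j168 V
Step 2 — Sum components: V_total = 145.7 + j134.9 V.
Step 3 — Convert to polar: |V_total| = 198.6 V, ∠V_total = 42.8°.

V_total = 198.6∠42.8° V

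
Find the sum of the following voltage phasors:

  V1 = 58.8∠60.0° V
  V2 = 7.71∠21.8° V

Step 1 — Convert each phasor to rectangular form:
  V1 = 58.8·(cos(60.0°) + j·sin(60.0°)) = 29.4 + j50.92 V
  V2 = 7.71·(cos(21.8°) + j·sin(21.8°)) = 7.159 + j2.863 V
Step 2 — Sum components: V_total = 36.56 + j53.79 V.
Step 3 — Convert to polar: |V_total| = 65.03 V, ∠V_total = 55.8°.

V_total = 65.03∠55.8° V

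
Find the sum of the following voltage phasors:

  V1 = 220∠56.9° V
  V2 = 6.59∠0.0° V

Step 1 — Convert each phasor to rectangular form:
  V1 = 220·(cos(56.9°) + j·sin(56.9°)) = 120.1 + j184.3 V
  V2 = 6.59·(cos(0.0°) + j·sin(0.0°)) = 6.59 V
Step 2 — Sum components: V_total = 126.7 + j184.3 V.
Step 3 — Convert to polar: |V_total| = 223.7 V, ∠V_total = 55.5°.

V_total = 223.7∠55.5° V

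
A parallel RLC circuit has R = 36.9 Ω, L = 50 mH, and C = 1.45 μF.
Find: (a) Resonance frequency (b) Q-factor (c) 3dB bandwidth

Step 1 — Resonance: ω₀ = 1/√(LC) = 1/√(0.05·1.45e-06) = 3714 rad/s.
Step 2 — f₀ = ω₀/(2π) = 591.1 Hz.
Step 3 — Parallel Q: Q = R/(ω₀L) = 36.9/(3714·0.05) = 0.1987.
Step 4 — Bandwidth: Δω = ω₀/Q = 1.869e+04 rad/s; BW = Δω/(2π) = 2975 Hz.

(a) f₀ = 591.1 Hz  (b) Q = 0.1987  (c) BW = 2975 Hz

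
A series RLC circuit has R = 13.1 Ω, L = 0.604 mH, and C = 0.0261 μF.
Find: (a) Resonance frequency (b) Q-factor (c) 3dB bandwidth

Step 1 — Resonance: ω₀ = 1/√(LC) = 1/√(0.000604·2.61e-08) = 2.519e+05 rad/s.
Step 2 — f₀ = ω₀/(2π) = 4.008e+04 Hz.
Step 3 — Series Q: Q = ω₀L/R = 2.519e+05·0.000604/13.1 = 11.61.
Step 4 — Bandwidth: Δω = ω₀/Q = 2.169e+04 rad/s; BW = Δω/(2π) = 3452 Hz.

(a) f₀ = 4.008e+04 Hz  (b) Q = 11.61  (c) BW = 3452 Hz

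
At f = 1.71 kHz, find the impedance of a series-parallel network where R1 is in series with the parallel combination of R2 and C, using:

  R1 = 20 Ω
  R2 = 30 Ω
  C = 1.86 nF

Step 1 — Angular frequency: ω = 2π·f = 2π·1710 = 1.074e+04 rad/s.
Step 2 — Component impedances:
  R1: Z = R = 20 Ω
  R2: Z = R = 30 Ω
  C: Z = 1/(jωC) = -j/(ω·C) = 0 - j5.004e+04 Ω
Step 3 — Parallel branch: R2 || C = 1/(1/R2 + 1/C) = 30 - j0.01799 Ω.
Step 4 — Series with R1: Z_total = R1 + (R2 || C) = 50 - j0.01799 Ω = 50∠-0.0° Ω.

Z = 50 - j0.01799 Ω = 50∠-0.0° Ω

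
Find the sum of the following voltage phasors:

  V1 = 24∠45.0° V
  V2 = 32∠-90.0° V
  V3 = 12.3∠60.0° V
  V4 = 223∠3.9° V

Step 1 — Convert each phasor to rectangular form:
  V1 = 24·(cos(45.0°) + j·sin(45.0°)) = 16.97 + j16.97 V
  V2 = 32·(cos(-90.0°) + j·sin(-90.0°)) = 0 - j32 V
  V3 = 12.3·(cos(60.0°) + j·sin(60.0°)) = 6.15 + j10.65 V
  V4 = 223·(cos(3.9°) + j·sin(3.9°)) = 222.5 + j15.17 V
Step 2 — Sum components: V_total = 245.6 + j10.79 V.
Step 3 — Convert to polar: |V_total| = 245.8 V, ∠V_total = 2.5°.

V_total = 245.8∠2.5° V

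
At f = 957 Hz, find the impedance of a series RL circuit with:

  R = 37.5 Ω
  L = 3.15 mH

Step 1 — Angular frequency: ω = 2π·f = 2π·957 = 6013 rad/s.
Step 2 — Component impedances:
  R: Z = R = 37.5 Ω
  L: Z = jωL = j·6013·0.00315 = 0 + j18.94 Ω
Step 3 — Series combination: Z_total = R + L = 37.5 + j18.94 Ω = 42.01∠26.8° Ω.

Z = 37.5 + j18.94 Ω = 42.01∠26.8° Ω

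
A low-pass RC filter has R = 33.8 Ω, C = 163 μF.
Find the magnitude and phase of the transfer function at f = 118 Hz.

Step 1 — Angular frequency: ω = 2π·118 = 741.4 rad/s.
Step 2 — Transfer function: H(jω) = 1/(1 + jωRC).
Step 3 — Denominator: 1 + jωRC = 1 + j·741.4·33.8·0.000163 = 1 + j4.085.
Step 4 — H = 0.05654 - j0.231.
Step 5 — Magnitude: |H| = 0.2378 (-12.5 dB); phase: φ = -76.2°.

|H| = 0.2378 (-12.5 dB), φ = -76.2°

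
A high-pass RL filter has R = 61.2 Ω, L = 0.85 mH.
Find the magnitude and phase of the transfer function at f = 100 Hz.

Step 1 — Angular frequency: ω = 2π·100 = 628.3 rad/s.
Step 2 — Transfer function: H(jω) = jωL/(R + jωL).
Step 3 — Numerator jωL = j·0.5341; denominator R + jωL = 61.2 + j0.5341.
Step 4 — H = 7.615e-05 + j0.008726.
Step 5 — Magnitude: |H| = 0.008726 (-41.2 dB); phase: φ = 89.5°.

|H| = 0.008726 (-41.2 dB), φ = 89.5°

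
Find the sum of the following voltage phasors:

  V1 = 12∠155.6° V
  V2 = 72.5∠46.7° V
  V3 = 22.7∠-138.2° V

Step 1 — Convert each phasor to rectangular form:
  V1 = 12·(cos(155.6°) + j·sin(155.6°)) = -10.93 + j4.957 V
  V2 = 72.5·(cos(46.7°) + j·sin(46.7°)) = 49.72 + j52.76 V
  V3 = 22.7·(cos(-138.2°) + j·sin(-138.2°)) = -16.92 - j15.13 V
Step 2 — Sum components: V_total = 21.87 + j42.59 V.
Step 3 — Convert to polar: |V_total| = 47.88 V, ∠V_total = 62.8°.

V_total = 47.88∠62.8° V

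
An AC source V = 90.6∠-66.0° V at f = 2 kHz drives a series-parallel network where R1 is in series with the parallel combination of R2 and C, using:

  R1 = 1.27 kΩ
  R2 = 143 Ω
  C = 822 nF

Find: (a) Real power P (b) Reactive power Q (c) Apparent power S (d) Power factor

Step 1 — Angular frequency: ω = 2π·f = 2π·2000 = 1.257e+04 rad/s.
Step 2 — Component impedances:
  R1: Z = R = 1270 Ω
  R2: Z = R = 143 Ω
  C: Z = 1/(jωC) = -j/(ω·C) = 0 - j96.81 Ω
Step 3 — Parallel branch: R2 || C = 1/(1/R2 + 1/C) = 44.94 - j66.38 Ω.
Step 4 — Series with R1: Z_total = R1 + (R2 || C) = 1315 - j66.38 Ω = 1317∠-2.9° Ω.
Step 5 — Source phasor: V = 90.6∠-66.0° V = 36.85 - j82.77 V.
Step 6 — Current: I = V / Z = 0.03112 - j0.06137 A = 0.06881∠-63.1° A.
Step 7 — Complex power: S = V·I* = 6.227 - j0.3143 VA.
Step 8 — Real power: P = Re(S) = 6.227 W.
Step 9 — Reactive power: Q = Im(S) = -0.3143 VAR.
Step 10 — Apparent power: |S| = 6.234 VA.
Step 11 — Power factor: PF = P/|S| = 0.9987 (leading).

(a) P = 6.227 W  (b) Q = -0.3143 VAR  (c) S = 6.234 VA  (d) PF = 0.9987 (leading)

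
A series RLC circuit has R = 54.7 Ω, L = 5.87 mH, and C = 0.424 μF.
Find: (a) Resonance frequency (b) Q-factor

Step 1 — Resonance condition Im(Z)=0 gives ω₀ = 1/√(LC).
Step 2 — ω₀ = 1/√(0.00587·4.24e-07) = 2.004e+04 rad/s.
Step 3 — f₀ = ω₀/(2π) = 3190 Hz.
Step 4 — Series Q: Q = ω₀L/R = 2.004e+04·0.00587/54.7 = 2.151.

(a) f₀ = 3190 Hz  (b) Q = 2.151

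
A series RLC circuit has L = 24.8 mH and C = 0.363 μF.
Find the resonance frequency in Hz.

Step 1 — Resonance condition Im(Z)=0 gives ω₀ = 1/√(LC).
Step 2 — ω₀ = 1/√(0.0248·3.63e-07) = 1.054e+04 rad/s.
Step 3 — f₀ = ω₀/(2π) = 1677 Hz.

f₀ = 1677 Hz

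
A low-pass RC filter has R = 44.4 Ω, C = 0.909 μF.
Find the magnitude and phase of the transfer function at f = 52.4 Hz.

Step 1 — Angular frequency: ω = 2π·52.4 = 329.2 rad/s.
Step 2 — Transfer function: H(jω) = 1/(1 + jωRC).
Step 3 — Denominator: 1 + jωRC = 1 + j·329.2·44.4·9.09e-07 = 1 + j0.01329.
Step 4 — H = 0.9998 - j0.01329.
Step 5 — Magnitude: |H| = 0.9999 (-0.0 dB); phase: φ = -0.8°.

|H| = 0.9999 (-0.0 dB), φ = -0.8°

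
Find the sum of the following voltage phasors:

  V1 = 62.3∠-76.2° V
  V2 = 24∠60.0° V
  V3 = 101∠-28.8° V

Step 1 — Convert each phasor to rectangular form:
  V1 = 62.3·(cos(-76.2°) + j·sin(-76.2°)) = 14.86 - j60.5 V
  V2 = 24·(cos(60.0°) + j·sin(60.0°)) = 12 + j20.78 V
  V3 = 101·(cos(-28.8°) + j·sin(-28.8°)) = 88.51 - j48.66 V
Step 2 — Sum components: V_total = 115.4 - j88.37 V.
Step 3 — Convert to polar: |V_total| = 145.3 V, ∠V_total = -37.5°.

V_total = 145.3∠-37.5° V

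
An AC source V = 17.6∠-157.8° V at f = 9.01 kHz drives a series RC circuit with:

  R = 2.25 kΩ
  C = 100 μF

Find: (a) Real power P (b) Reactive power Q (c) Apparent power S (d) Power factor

Step 1 — Angular frequency: ω = 2π·f = 2π·9010 = 5.661e+04 rad/s.
Step 2 — Component impedances:
  R: Z = R = 2250 Ω
  C: Z = 1/(jωC) = -j/(ω·C) = 0 - j0.1766 Ω
Step 3 — Series combination: Z_total = R + C = 2250 - j0.1766 Ω = 2250∠-0.0° Ω.
Step 4 — Source phasor: V = 17.6∠-157.8° V = -16.3 - j6.65 V.
Step 5 — Current: I = V / Z = -0.007242 - j0.002956 A = 0.007822∠-157.8° A.
Step 6 — Complex power: S = V·I* = 0.1377 - j1.081e-05 VA.
Step 7 — Real power: P = Re(S) = 0.1377 W.
Step 8 — Reactive power: Q = Im(S) = -1.081e-05 VAR.
Step 9 — Apparent power: |S| = 0.1377 VA.
Step 10 — Power factor: PF = P/|S| = 1 (leading).

(a) P = 0.1377 W  (b) Q = -1.081e-05 VAR  (c) S = 0.1377 VA  (d) PF = 1 (leading)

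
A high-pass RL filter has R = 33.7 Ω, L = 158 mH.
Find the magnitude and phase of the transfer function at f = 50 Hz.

Step 1 — Angular frequency: ω = 2π·50 = 314.2 rad/s.
Step 2 — Transfer function: H(jω) = jωL/(R + jωL).
Step 3 — Numerator jωL = j·49.64; denominator R + jωL = 33.7 + j49.64.
Step 4 — H = 0.6845 + j0.4647.
Step 5 — Magnitude: |H| = 0.8273 (-1.6 dB); phase: φ = 34.2°.

|H| = 0.8273 (-1.6 dB), φ = 34.2°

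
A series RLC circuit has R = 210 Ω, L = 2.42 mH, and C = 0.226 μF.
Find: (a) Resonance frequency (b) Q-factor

Step 1 — Resonance condition Im(Z)=0 gives ω₀ = 1/√(LC).
Step 2 — ω₀ = 1/√(0.00242·2.26e-07) = 4.276e+04 rad/s.
Step 3 — f₀ = ω₀/(2π) = 6805 Hz.
Step 4 — Series Q: Q = ω₀L/R = 4.276e+04·0.00242/210 = 0.4928.

(a) f₀ = 6805 Hz  (b) Q = 0.4928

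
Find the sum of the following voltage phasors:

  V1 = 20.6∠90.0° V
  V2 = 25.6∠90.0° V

Step 1 — Convert each phasor to rectangular form:
  V1 = 20.6·(cos(90.0°) + j·sin(90.0°)) = 0 + j20.6 V
  V2 = 25.6·(cos(90.0°) + j·sin(90.0°)) = 0 + j25.6 V
Step 2 — Sum components: V_total = 0 + j46.2 V.
Step 3 — Convert to polar: |V_total| = 46.2 V, ∠V_total = 90.0°.

V_total = 46.2∠90.0° V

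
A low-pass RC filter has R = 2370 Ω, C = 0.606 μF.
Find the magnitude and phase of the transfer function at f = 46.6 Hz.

Step 1 — Angular frequency: ω = 2π·46.6 = 292.8 rad/s.
Step 2 — Transfer function: H(jω) = 1/(1 + jωRC).
Step 3 — Denominator: 1 + jωRC = 1 + j·292.8·2370·6.06e-07 = 1 + j0.4205.
Step 4 — H = 0.8497 - j0.3573.
Step 5 — Magnitude: |H| = 0.9218 (-0.7 dB); phase: φ = -22.8°.

|H| = 0.9218 (-0.7 dB), φ = -22.8°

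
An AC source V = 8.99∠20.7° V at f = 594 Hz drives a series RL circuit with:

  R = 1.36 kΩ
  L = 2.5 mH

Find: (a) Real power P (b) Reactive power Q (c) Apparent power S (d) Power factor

Step 1 — Angular frequency: ω = 2π·f = 2π·594 = 3732 rad/s.
Step 2 — Component impedances:
  R: Z = R = 1360 Ω
  L: Z = jωL = j·3732·0.0025 = 0 + j9.331 Ω
Step 3 — Series combination: Z_total = R + L = 1360 + j9.331 Ω = 1360∠0.4° Ω.
Step 4 — Source phasor: V = 8.99∠20.7° V = 8.41 + j3.178 V.
Step 5 — Current: I = V / Z = 0.006199 + j0.002294 A = 0.00661∠20.3° A.
Step 6 — Complex power: S = V·I* = 0.05942 + j0.0004077 VA.
Step 7 — Real power: P = Re(S) = 0.05942 W.
Step 8 — Reactive power: Q = Im(S) = 0.0004077 VAR.
Step 9 — Apparent power: |S| = 0.05943 VA.
Step 10 — Power factor: PF = P/|S| = 1 (lagging).

(a) P = 0.05942 W  (b) Q = 0.0004077 VAR  (c) S = 0.05943 VA  (d) PF = 1 (lagging)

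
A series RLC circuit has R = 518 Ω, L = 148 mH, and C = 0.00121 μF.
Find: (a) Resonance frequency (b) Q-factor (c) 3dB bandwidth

Step 1 — Resonance condition Im(Z)=0 gives ω₀ = 1/√(LC).
Step 2 — ω₀ = 1/√(0.148·1.21e-09) = 7.473e+04 rad/s.
Step 3 — f₀ = ω₀/(2π) = 1.189e+04 Hz.
Step 4 — Series Q: Q = ω₀L/R = 7.473e+04·0.148/518 = 21.35.
Step 5 — 3dB bandwidth: Δω = ω₀/Q = 3500 rad/s; BW = Δω/(2π) = 557 Hz.

(a) f₀ = 1.189e+04 Hz  (b) Q = 21.35  (c) BW = 557 Hz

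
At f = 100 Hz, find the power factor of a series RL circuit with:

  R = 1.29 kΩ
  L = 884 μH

Step 1 — Angular frequency: ω = 2π·f = 2π·100 = 628.3 rad/s.
Step 2 — Component impedances:
  R: Z = R = 1290 Ω
  L: Z = jωL = j·628.3·0.000884 = 0 + j0.5554 Ω
Step 3 — Series combination: Z_total = R + L = 1290 + j0.5554 Ω = 1290∠0.0° Ω.
Step 4 — Power factor: PF = cos(φ) = Re(Z)/|Z| = 1290/1290 = 1.
Step 5 — Type: Im(Z) = 0.5554 ⇒ lagging (phase φ = 0.0°).

PF = 1 (lagging, φ = 0.0°)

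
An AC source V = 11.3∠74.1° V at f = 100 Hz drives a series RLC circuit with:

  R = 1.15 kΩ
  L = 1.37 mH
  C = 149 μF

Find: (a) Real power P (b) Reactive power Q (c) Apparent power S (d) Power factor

Step 1 — Angular frequency: ω = 2π·f = 2π·100 = 628.3 rad/s.
Step 2 — Component impedances:
  R: Z = R = 1150 Ω
  L: Z = jωL = j·628.3·0.00137 = 0 + j0.8608 Ω
  C: Z = 1/(jωC) = -j/(ω·C) = 0 - j10.68 Ω
Step 3 — Series combination: Z_total = R + L + C = 1150 - j9.821 Ω = 1150∠-0.5° Ω.
Step 4 — Source phasor: V = 11.3∠74.1° V = 3.096 + j10.87 V.
Step 5 — Current: I = V / Z = 0.002611 + j0.009472 A = 0.009826∠74.6° A.
Step 6 — Complex power: S = V·I* = 0.111 - j0.0009481 VA.
Step 7 — Real power: P = Re(S) = 0.111 W.
Step 8 — Reactive power: Q = Im(S) = -0.0009481 VAR.
Step 9 — Apparent power: |S| = 0.111 VA.
Step 10 — Power factor: PF = P/|S| = 1 (leading).

(a) P = 0.111 W  (b) Q = -0.0009481 VAR  (c) S = 0.111 VA  (d) PF = 1 (leading)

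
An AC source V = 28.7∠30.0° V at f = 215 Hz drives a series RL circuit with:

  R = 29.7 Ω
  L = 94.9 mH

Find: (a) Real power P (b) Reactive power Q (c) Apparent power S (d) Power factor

Step 1 — Angular frequency: ω = 2π·f = 2π·215 = 1351 rad/s.
Step 2 — Component impedances:
  R: Z = R = 29.7 Ω
  L: Z = jωL = j·1351·0.0949 = 0 + j128.2 Ω
Step 3 — Series combination: Z_total = R + L = 29.7 + j128.2 Ω = 131.6∠77.0° Ω.
Step 4 — Source phasor: V = 28.7∠30.0° V = 24.85 + j14.35 V.
Step 5 — Current: I = V / Z = 0.1489 - j0.1594 A = 0.2181∠-47.0° A.
Step 6 — Complex power: S = V·I* = 1.413 + j6.098 VA.
Step 7 — Real power: P = Re(S) = 1.413 W.
Step 8 — Reactive power: Q = Im(S) = 6.098 VAR.
Step 9 — Apparent power: |S| = 6.259 VA.
Step 10 — Power factor: PF = P/|S| = 0.2257 (lagging).

(a) P = 1.413 W  (b) Q = 6.098 VAR  (c) S = 6.259 VA  (d) PF = 0.2257 (lagging)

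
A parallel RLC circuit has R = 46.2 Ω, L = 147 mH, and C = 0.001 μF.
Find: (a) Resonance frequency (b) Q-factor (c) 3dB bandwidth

Step 1 — Resonance: ω₀ = 1/√(LC) = 1/√(0.147·1e-09) = 8.248e+04 rad/s.
Step 2 — f₀ = ω₀/(2π) = 1.313e+04 Hz.
Step 3 — Parallel Q: Q = R/(ω₀L) = 46.2/(8.248e+04·0.147) = 0.003811.
Step 4 — Bandwidth: Δω = ω₀/Q = 2.165e+07 rad/s; BW = Δω/(2π) = 3.445e+06 Hz.

(a) f₀ = 1.313e+04 Hz  (b) Q = 0.003811  (c) BW = 3.445e+06 Hz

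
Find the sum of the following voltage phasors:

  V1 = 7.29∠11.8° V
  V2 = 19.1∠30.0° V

Step 1 — Convert each phasor to rectangular form:
  V1 = 7.29·(cos(11.8°) + j·sin(11.8°)) = 7.136 + j1.491 V
  V2 = 19.1·(cos(30.0°) + j·sin(30.0°)) = 16.54 + j9.55 V
Step 2 — Sum components: V_total = 23.68 + j11.04 V.
Step 3 — Convert to polar: |V_total| = 26.12 V, ∠V_total = 25.0°.

V_total = 26.12∠25.0° V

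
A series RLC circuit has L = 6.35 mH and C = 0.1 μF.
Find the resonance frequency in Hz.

Step 1 — Resonance condition Im(Z)=0 gives ω₀ = 1/√(LC).
Step 2 — ω₀ = 1/√(0.00635·1e-07) = 3.968e+04 rad/s.
Step 3 — f₀ = ω₀/(2π) = 6316 Hz.

f₀ = 6316 Hz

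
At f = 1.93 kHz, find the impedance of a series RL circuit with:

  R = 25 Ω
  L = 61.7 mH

Step 1 — Angular frequency: ω = 2π·f = 2π·1930 = 1.213e+04 rad/s.
Step 2 — Component impedances:
  R: Z = R = 25 Ω
  L: Z = jωL = j·1.213e+04·0.0617 = 0 + j748.2 Ω
Step 3 — Series combination: Z_total = R + L = 25 + j748.2 Ω = 748.6∠88.1° Ω.

Z = 25 + j748.2 Ω = 748.6∠88.1° Ω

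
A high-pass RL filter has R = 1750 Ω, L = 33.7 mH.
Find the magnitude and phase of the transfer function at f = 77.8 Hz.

Step 1 — Angular frequency: ω = 2π·77.8 = 488.8 rad/s.
Step 2 — Transfer function: H(jω) = jωL/(R + jωL).
Step 3 — Numerator jωL = j·16.47; denominator R + jωL = 1750 + j16.47.
Step 4 — H = 8.861e-05 + j0.009413.
Step 5 — Magnitude: |H| = 0.009413 (-40.5 dB); phase: φ = 89.5°.

|H| = 0.009413 (-40.5 dB), φ = 89.5°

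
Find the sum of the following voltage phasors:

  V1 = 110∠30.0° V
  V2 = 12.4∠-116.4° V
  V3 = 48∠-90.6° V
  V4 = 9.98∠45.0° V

Step 1 — Convert each phasor to rectangular form:
  V1 = 110·(cos(30.0°) + j·sin(30.0°)) = 95.26 + j55 V
  V2 = 12.4·(cos(-116.4°) + j·sin(-116.4°)) = -5.513 - j11.11 V
  V3 = 48·(cos(-90.6°) + j·sin(-90.6°)) = -0.5026 - j48 V
  V4 = 9.98·(cos(45.0°) + j·sin(45.0°)) = 7.057 + j7.057 V
Step 2 — Sum components: V_total = 96.3 + j2.953 V.
Step 3 — Convert to polar: |V_total| = 96.35 V, ∠V_total = 1.8°.

V_total = 96.35∠1.8° V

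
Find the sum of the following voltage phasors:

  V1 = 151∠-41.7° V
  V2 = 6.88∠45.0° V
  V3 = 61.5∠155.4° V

Step 1 — Convert each phasor to rectangular form:
  V1 = 151·(cos(-41.7°) + j·sin(-41.7°)) = 112.7 - j100.4 V
  V2 = 6.88·(cos(45.0°) + j·sin(45.0°)) = 4.865 + j4.865 V
  V3 = 61.5·(cos(155.4°) + j·sin(155.4°)) = -55.92 + j25.6 V
Step 2 — Sum components: V_total = 61.69 - j69.98 V.
Step 3 — Convert to polar: |V_total| = 93.29 V, ∠V_total = -48.6°.

V_total = 93.29∠-48.6° V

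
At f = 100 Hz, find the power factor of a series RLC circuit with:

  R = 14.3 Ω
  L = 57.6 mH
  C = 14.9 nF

Step 1 — Angular frequency: ω = 2π·f = 2π·100 = 628.3 rad/s.
Step 2 — Component impedances:
  R: Z = R = 14.3 Ω
  L: Z = jωL = j·628.3·0.0576 = 0 + j36.19 Ω
  C: Z = 1/(jωC) = -j/(ω·C) = 0 - j1.068e+05 Ω
Step 3 — Series combination: Z_total = R + L + C = 14.3 - j1.068e+05 Ω = 1.068e+05∠-90.0° Ω.
Step 4 — Power factor: PF = cos(φ) = Re(Z)/|Z| = 14.3/1.068e+05 = 0.0001339.
Step 5 — Type: Im(Z) = -1.068e+05 ⇒ leading (phase φ = -90.0°).

PF = 0.0001339 (leading, φ = -90.0°)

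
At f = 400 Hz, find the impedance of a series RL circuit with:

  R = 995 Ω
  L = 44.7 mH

Step 1 — Angular frequency: ω = 2π·f = 2π·400 = 2513 rad/s.
Step 2 — Component impedances:
  R: Z = R = 995 Ω
  L: Z = jωL = j·2513·0.0447 = 0 + j112.3 Ω
Step 3 — Series combination: Z_total = R + L = 995 + j112.3 Ω = 1001∠6.4° Ω.

Z = 995 + j112.3 Ω = 1001∠6.4° Ω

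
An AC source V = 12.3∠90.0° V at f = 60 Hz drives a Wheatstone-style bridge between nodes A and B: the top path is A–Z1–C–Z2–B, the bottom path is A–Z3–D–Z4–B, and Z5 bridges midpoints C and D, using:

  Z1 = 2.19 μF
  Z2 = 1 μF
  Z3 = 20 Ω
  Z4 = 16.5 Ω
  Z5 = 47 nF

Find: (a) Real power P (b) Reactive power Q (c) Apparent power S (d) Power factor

Step 1 — Angular frequency: ω = 2π·f = 2π·60 = 377 rad/s.
Step 2 — Component impedances:
  Z1: Z = 1/(jωC) = -j/(ω·C) = 0 - j1211 Ω
  Z2: Z = 1/(jωC) = -j/(ω·C) = 0 - j2653 Ω
  Z3: Z = R = 20 Ω
  Z4: Z = R = 16.5 Ω
  Z5: Z = 1/(jωC) = -j/(ω·C) = 0 - j5.644e+04 Ω
Step 3 — Bridge requires nodal analysis (the Z5 bridge couples midpoints C and D, so the two paths cannot be reduced to a simple series/parallel combination). Setting node B to ground and injecting 1 A at node A, the 3-node admittance system at A, C, D solves to V_A = Z_AB = 36.5 - j0.3461 Ω = 36.5∠-0.5° Ω.
Step 4 — Source phasor: V = 12.3∠90.0° V = 0 + j12.3 V.
Step 5 — Current: I = V / Z = -0.003195 + j0.337 A = 0.337∠90.5° A.
Step 6 — Complex power: S = V·I* = 4.145 - j0.0393 VA.
Step 7 — Real power: P = Re(S) = 4.145 W.
Step 8 — Reactive power: Q = Im(S) = -0.0393 VAR.
Step 9 — Apparent power: |S| = 4.145 VA.
Step 10 — Power factor: PF = P/|S| = 1 (leading).

(a) P = 4.145 W  (b) Q = -0.0393 VAR  (c) S = 4.145 VA  (d) PF = 1 (leading)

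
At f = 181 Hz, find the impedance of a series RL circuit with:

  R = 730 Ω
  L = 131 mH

Step 1 — Angular frequency: ω = 2π·f = 2π·181 = 1137 rad/s.
Step 2 — Component impedances:
  R: Z = R = 730 Ω
  L: Z = jωL = j·1137·0.131 = 0 + j149 Ω
Step 3 — Series combination: Z_total = R + L = 730 + j149 Ω = 745∠11.5° Ω.

Z = 730 + j149 Ω = 745∠11.5° Ω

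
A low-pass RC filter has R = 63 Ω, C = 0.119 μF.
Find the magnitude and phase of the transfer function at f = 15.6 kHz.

Step 1 — Angular frequency: ω = 2π·1.56e+04 = 9.802e+04 rad/s.
Step 2 — Transfer function: H(jω) = 1/(1 + jωRC).
Step 3 — Denominator: 1 + jωRC = 1 + j·9.802e+04·63·1.19e-07 = 1 + j0.7348.
Step 4 — H = 0.6494 - j0.4772.
Step 5 — Magnitude: |H| = 0.8058 (-1.9 dB); phase: φ = -36.3°.

|H| = 0.8058 (-1.9 dB), φ = -36.3°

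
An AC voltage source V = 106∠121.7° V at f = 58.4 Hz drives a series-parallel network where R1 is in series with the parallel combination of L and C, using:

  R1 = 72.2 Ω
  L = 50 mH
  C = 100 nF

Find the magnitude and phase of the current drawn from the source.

Step 1 — Angular frequency: ω = 2π·f = 2π·58.4 = 366.9 rad/s.
Step 2 — Component impedances:
  R1: Z = R = 72.2 Ω
  L: Z = jωL = j·366.9·0.05 = 0 + j18.35 Ω
  C: Z = 1/(jωC) = -j/(ω·C) = 0 - j2.725e+04 Ω
Step 3 — Parallel branch: L || C = 1/(1/L + 1/C) = 0 + j18.36 Ω.
Step 4 — Series with R1: Z_total = R1 + (L || C) = 72.2 + j18.36 Ω = 74.5∠14.3° Ω.
Step 5 — Source phasor: V = 106∠121.7° V = -55.7 + j90.19 V.
Step 6 — Ohm's law: I = V / Z_total = (-55.7 + j90.19) / (72.2 + j18.36) = -0.4263 + j1.358 A.
Step 7 — Convert to polar: |I| = 1.423 A, ∠I = 107.4°.

I = 1.423∠107.4° A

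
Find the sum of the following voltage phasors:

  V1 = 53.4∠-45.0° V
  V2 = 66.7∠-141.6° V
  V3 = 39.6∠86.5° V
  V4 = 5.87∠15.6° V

Step 1 — Convert each phasor to rectangular form:
  V1 = 53.4·(cos(-45.0°) + j·sin(-45.0°)) = 37.76 - j37.76 V
  V2 = 66.7·(cos(-141.6°) + j·sin(-141.6°)) = -52.27 - j41.43 V
  V3 = 39.6·(cos(86.5°) + j·sin(86.5°)) = 2.418 + j39.53 V
  V4 = 5.87·(cos(15.6°) + j·sin(15.6°)) = 5.654 + j1.579 V
Step 2 — Sum components: V_total = -6.442 - j38.09 V.
Step 3 — Convert to polar: |V_total| = 38.63 V, ∠V_total = -99.6°.

V_total = 38.63∠-99.6° V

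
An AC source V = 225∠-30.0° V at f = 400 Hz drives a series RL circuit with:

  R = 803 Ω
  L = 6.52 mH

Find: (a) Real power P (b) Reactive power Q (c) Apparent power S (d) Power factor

Step 1 — Angular frequency: ω = 2π·f = 2π·400 = 2513 rad/s.
Step 2 — Component impedances:
  R: Z = R = 803 Ω
  L: Z = jωL = j·2513·0.00652 = 0 + j16.39 Ω
Step 3 — Series combination: Z_total = R + L = 803 + j16.39 Ω = 803.2∠1.2° Ω.
Step 4 — Source phasor: V = 225∠-30.0° V = 194.9 - j112.5 V.
Step 5 — Current: I = V / Z = 0.2397 - j0.145 A = 0.2801∠-31.2° A.
Step 6 — Complex power: S = V·I* = 63.02 + j1.286 VA.
Step 7 — Real power: P = Re(S) = 63.02 W.
Step 8 — Reactive power: Q = Im(S) = 1.286 VAR.
Step 9 — Apparent power: |S| = 63.03 VA.
Step 10 — Power factor: PF = P/|S| = 0.9998 (lagging).

(a) P = 63.02 W  (b) Q = 1.286 VAR  (c) S = 63.03 VA  (d) PF = 0.9998 (lagging)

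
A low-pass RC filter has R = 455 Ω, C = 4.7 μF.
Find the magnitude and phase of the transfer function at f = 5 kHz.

Step 1 — Angular frequency: ω = 2π·5000 = 3.142e+04 rad/s.
Step 2 — Transfer function: H(jω) = 1/(1 + jωRC).
Step 3 — Denominator: 1 + jωRC = 1 + j·3.142e+04·455·4.7e-06 = 1 + j67.18.
Step 4 — H = 0.0002215 - j0.01488.
Step 5 — Magnitude: |H| = 0.01488 (-36.5 dB); phase: φ = -89.1°.

|H| = 0.01488 (-36.5 dB), φ = -89.1°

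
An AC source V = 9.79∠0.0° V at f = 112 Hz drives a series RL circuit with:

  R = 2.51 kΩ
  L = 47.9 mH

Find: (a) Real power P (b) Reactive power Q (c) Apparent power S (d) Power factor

Step 1 — Angular frequency: ω = 2π·f = 2π·112 = 703.7 rad/s.
Step 2 — Component impedances:
  R: Z = R = 2510 Ω
  L: Z = jωL = j·703.7·0.0479 = 0 + j33.71 Ω
Step 3 — Series combination: Z_total = R + L = 2510 + j33.71 Ω = 2510∠0.8° Ω.
Step 4 — Source phasor: V = 9.79∠0.0° V = 9.79 V.
Step 5 — Current: I = V / Z = 0.0039 - j5.237e-05 A = 0.0039∠-0.8° A.
Step 6 — Complex power: S = V·I* = 0.03818 + j0.0005127 VA.
Step 7 — Real power: P = Re(S) = 0.03818 W.
Step 8 — Reactive power: Q = Im(S) = 0.0005127 VAR.
Step 9 — Apparent power: |S| = 0.03818 VA.
Step 10 — Power factor: PF = P/|S| = 0.9999 (lagging).

(a) P = 0.03818 W  (b) Q = 0.0005127 VAR  (c) S = 0.03818 VA  (d) PF = 0.9999 (lagging)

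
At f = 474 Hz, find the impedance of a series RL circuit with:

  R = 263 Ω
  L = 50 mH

Step 1 — Angular frequency: ω = 2π·f = 2π·474 = 2978 rad/s.
Step 2 — Component impedances:
  R: Z = R = 263 Ω
  L: Z = jωL = j·2978·0.05 = 0 + j148.9 Ω
Step 3 — Series combination: Z_total = R + L = 263 + j148.9 Ω = 302.2∠29.5° Ω.

Z = 263 + j148.9 Ω = 302.2∠29.5° Ω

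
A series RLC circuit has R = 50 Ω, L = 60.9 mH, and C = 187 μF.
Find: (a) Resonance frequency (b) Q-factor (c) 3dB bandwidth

Step 1 — Resonance condition Im(Z)=0 gives ω₀ = 1/√(LC).
Step 2 — ω₀ = 1/√(0.0609·0.000187) = 296.3 rad/s.
Step 3 — f₀ = ω₀/(2π) = 47.16 Hz.
Step 4 — Series Q: Q = ω₀L/R = 296.3·0.0609/50 = 0.3609.
Step 5 — 3dB bandwidth: Δω = ω₀/Q = 821 rad/s; BW = Δω/(2π) = 130.7 Hz.

(a) f₀ = 47.16 Hz  (b) Q = 0.3609  (c) BW = 130.7 Hz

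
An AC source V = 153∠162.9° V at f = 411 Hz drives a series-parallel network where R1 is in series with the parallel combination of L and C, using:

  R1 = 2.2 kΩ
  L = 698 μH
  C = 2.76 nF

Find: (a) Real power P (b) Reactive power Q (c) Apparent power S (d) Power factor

Step 1 — Angular frequency: ω = 2π·f = 2π·411 = 2582 rad/s.
Step 2 — Component impedances:
  R1: Z = R = 2200 Ω
  L: Z = jωL = j·2582·0.000698 = 0 + j1.803 Ω
  C: Z = 1/(jωC) = -j/(ω·C) = 0 - j1.403e+05 Ω
Step 3 — Parallel branch: L || C = 1/(1/L + 1/C) = 0 + j1.803 Ω.
Step 4 — Series with R1: Z_total = R1 + (L || C) = 2200 + j1.803 Ω = 2200∠0.0° Ω.
Step 5 — Source phasor: V = 153∠162.9° V = -146.2 + j44.99 V.
Step 6 — Current: I = V / Z = -0.06645 + j0.0205 A = 0.06955∠162.9° A.
Step 7 — Complex power: S = V·I* = 10.64 + j0.008718 VA.
Step 8 — Real power: P = Re(S) = 10.64 W.
Step 9 — Reactive power: Q = Im(S) = 0.008718 VAR.
Step 10 — Apparent power: |S| = 10.64 VA.
Step 11 — Power factor: PF = P/|S| = 1 (lagging).

(a) P = 10.64 W  (b) Q = 0.008718 VAR  (c) S = 10.64 VA  (d) PF = 1 (lagging)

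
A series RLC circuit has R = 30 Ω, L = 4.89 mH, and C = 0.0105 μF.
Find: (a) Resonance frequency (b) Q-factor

Step 1 — Resonance condition Im(Z)=0 gives ω₀ = 1/√(LC).
Step 2 — ω₀ = 1/√(0.00489·1.05e-08) = 1.396e+05 rad/s.
Step 3 — f₀ = ω₀/(2π) = 2.221e+04 Hz.
Step 4 — Series Q: Q = ω₀L/R = 1.396e+05·0.00489/30 = 22.75.

(a) f₀ = 2.221e+04 Hz  (b) Q = 22.75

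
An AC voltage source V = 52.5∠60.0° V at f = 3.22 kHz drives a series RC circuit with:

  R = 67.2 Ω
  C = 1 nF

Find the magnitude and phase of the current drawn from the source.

Step 1 — Angular frequency: ω = 2π·f = 2π·3220 = 2.023e+04 rad/s.
Step 2 — Component impedances:
  R: Z = R = 67.2 Ω
  C: Z = 1/(jωC) = -j/(ω·C) = 0 - j4.943e+04 Ω
Step 3 — Series combination: Z_total = R + C = 67.2 - j4.943e+04 Ω = 4.943e+04∠-89.9° Ω.
Step 4 — Source phasor: V = 52.5∠60.0° V = 26.25 + j45.47 V.
Step 5 — Ohm's law: I = V / Z_total = (26.25 + j45.47) / (67.2 - j4.943e+04) = -0.0009191 + j0.0005323 A.
Step 6 — Convert to polar: |I| = 0.001062 A, ∠I = 149.9°.

I = 0.001062∠149.9° A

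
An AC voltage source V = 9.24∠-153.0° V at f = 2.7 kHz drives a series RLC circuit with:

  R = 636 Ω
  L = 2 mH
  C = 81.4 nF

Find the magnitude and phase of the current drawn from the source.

Step 1 — Angular frequency: ω = 2π·f = 2π·2700 = 1.696e+04 rad/s.
Step 2 — Component impedances:
  R: Z = R = 636 Ω
  L: Z = jωL = j·1.696e+04·0.002 = 0 + j33.93 Ω
  C: Z = 1/(jωC) = -j/(ω·C) = 0 - j724.2 Ω
Step 3 — Series combination: Z_total = R + L + C = 636 - j690.2 Ω = 938.6∠-47.3° Ω.
Step 4 — Source phasor: V = 9.24∠-153.0° V = -8.233 - j4.195 V.
Step 5 — Ohm's law: I = V / Z_total = (-8.233 - j4.195) / (636 - j690.2) = -0.002657 - j0.009479 A.
Step 6 — Convert to polar: |I| = 0.009845 A, ∠I = -105.7°.

I = 0.009845∠-105.7° A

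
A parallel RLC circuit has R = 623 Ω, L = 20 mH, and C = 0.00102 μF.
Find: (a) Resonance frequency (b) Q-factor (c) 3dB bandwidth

Step 1 — Resonance: ω₀ = 1/√(LC) = 1/√(0.02·1.02e-09) = 2.214e+05 rad/s.
Step 2 — f₀ = ω₀/(2π) = 3.524e+04 Hz.
Step 3 — Parallel Q: Q = R/(ω₀L) = 623/(2.214e+05·0.02) = 0.1407.
Step 4 — Bandwidth: Δω = ω₀/Q = 1.574e+06 rad/s; BW = Δω/(2π) = 2.505e+05 Hz.

(a) f₀ = 3.524e+04 Hz  (b) Q = 0.1407  (c) BW = 2.505e+05 Hz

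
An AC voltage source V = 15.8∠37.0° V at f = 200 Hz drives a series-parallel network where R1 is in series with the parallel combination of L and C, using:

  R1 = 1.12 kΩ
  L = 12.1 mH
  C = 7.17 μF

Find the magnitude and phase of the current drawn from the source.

Step 1 — Angular frequency: ω = 2π·f = 2π·200 = 1257 rad/s.
Step 2 — Component impedances:
  R1: Z = R = 1120 Ω
  L: Z = jωL = j·1257·0.0121 = 0 + j15.21 Ω
  C: Z = 1/(jωC) = -j/(ω·C) = 0 - j111 Ω
Step 3 — Parallel branch: L || C = 1/(1/L + 1/C) = 0 + j17.62 Ω.
Step 4 — Series with R1: Z_total = R1 + (L || C) = 1120 + j17.62 Ω = 1120∠0.9° Ω.
Step 5 — Source phasor: V = 15.8∠37.0° V = 12.62 + j9.509 V.
Step 6 — Ohm's law: I = V / Z_total = (12.62 + j9.509) / (1120 + j17.62) = 0.0114 + j0.008311 A.
Step 7 — Convert to polar: |I| = 0.01411 A, ∠I = 36.1°.

I = 0.01411∠36.1° A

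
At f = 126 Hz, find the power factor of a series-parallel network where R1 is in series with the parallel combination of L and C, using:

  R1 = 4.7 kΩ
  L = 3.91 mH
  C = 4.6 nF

Step 1 — Angular frequency: ω = 2π·f = 2π·126 = 791.7 rad/s.
Step 2 — Component impedances:
  R1: Z = R = 4700 Ω
  L: Z = jωL = j·791.7·0.00391 = 0 + j3.095 Ω
  C: Z = 1/(jωC) = -j/(ω·C) = 0 - j2.746e+05 Ω
Step 3 — Parallel branch: L || C = 1/(1/L + 1/C) = 0 + j3.096 Ω.
Step 4 — Series with R1: Z_total = R1 + (L || C) = 4700 + j3.096 Ω = 4700∠0.0° Ω.
Step 5 — Power factor: PF = cos(φ) = Re(Z)/|Z| = 4700/4700 = 1.
Step 6 — Type: Im(Z) = 3.096 ⇒ lagging (phase φ = 0.0°).

PF = 1 (lagging, φ = 0.0°)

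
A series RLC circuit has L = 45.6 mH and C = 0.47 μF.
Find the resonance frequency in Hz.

Step 1 — Resonance condition Im(Z)=0 gives ω₀ = 1/√(LC).
Step 2 — ω₀ = 1/√(0.0456·4.7e-07) = 6831 rad/s.
Step 3 — f₀ = ω₀/(2π) = 1087 Hz.

f₀ = 1087 Hz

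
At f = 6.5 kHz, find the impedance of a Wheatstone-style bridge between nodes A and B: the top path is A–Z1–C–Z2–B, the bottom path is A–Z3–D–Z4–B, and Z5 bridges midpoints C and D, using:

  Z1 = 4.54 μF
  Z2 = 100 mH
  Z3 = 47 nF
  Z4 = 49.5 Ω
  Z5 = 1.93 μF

Step 1 — Angular frequency: ω = 2π·f = 2π·6500 = 4.084e+04 rad/s.
Step 2 — Component impedances:
  Z1: Z = 1/(jωC) = -j/(ω·C) = 0 - j5.393 Ω
  Z2: Z = jωL = j·4.084e+04·0.1 = 0 + j4084 Ω
  Z3: Z = 1/(jωC) = -j/(ω·C) = 0 - j521 Ω
  Z4: Z = R = 49.5 Ω
  Z5: Z = 1/(jωC) = -j/(ω·C) = 0 - j12.69 Ω
Step 3 — Bridge requires nodal analysis (the Z5 bridge couples midpoints C and D, so the two paths cannot be reduced to a simple series/parallel combination). Setting node B to ground and injecting 1 A at node A, the 3-node admittance system at A, C, D solves to V_A = Z_AB = 49.79 - j16.91 Ω = 52.58∠-18.8° Ω.

Z = 49.79 - j16.91 Ω = 52.58∠-18.8° Ω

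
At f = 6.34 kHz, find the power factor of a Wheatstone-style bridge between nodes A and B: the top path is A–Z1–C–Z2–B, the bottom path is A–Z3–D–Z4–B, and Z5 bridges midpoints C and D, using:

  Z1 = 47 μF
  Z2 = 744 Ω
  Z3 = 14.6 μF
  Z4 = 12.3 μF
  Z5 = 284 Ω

Step 1 — Angular frequency: ω = 2π·f = 2π·6340 = 3.984e+04 rad/s.
Step 2 — Component impedances:
  Z1: Z = 1/(jωC) = -j/(ω·C) = 0 - j0.5341 Ω
  Z2: Z = R = 744 Ω
  Z3: Z = 1/(jωC) = -j/(ω·C) = 0 - j1.719 Ω
  Z4: Z = 1/(jωC) = -j/(ω·C) = 0 - j2.041 Ω
  Z5: Z = R = 284 Ω
Step 3 — Bridge requires nodal analysis (the Z5 bridge couples midpoints C and D, so the two paths cannot be reduced to a simple series/parallel combination). Setting node B to ground and injecting 1 A at node A, the 3-node admittance system at A, C, D solves to V_A = Z_AB = 0.02941 - j3.76 Ω = 3.76∠-89.6° Ω.
Step 4 — Power factor: PF = cos(φ) = Re(Z)/|Z| = 0.02941/3.76 = 0.007822.
Step 5 — Type: Im(Z) = -3.76 ⇒ leading (phase φ = -89.6°).

PF = 0.007822 (leading, φ = -89.6°)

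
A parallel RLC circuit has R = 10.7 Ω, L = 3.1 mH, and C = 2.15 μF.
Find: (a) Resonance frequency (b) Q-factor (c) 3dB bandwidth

Step 1 — Resonance: ω₀ = 1/√(LC) = 1/√(0.0031·2.15e-06) = 1.225e+04 rad/s.
Step 2 — f₀ = ω₀/(2π) = 1949 Hz.
Step 3 — Parallel Q: Q = R/(ω₀L) = 10.7/(1.225e+04·0.0031) = 0.2818.
Step 4 — Bandwidth: Δω = ω₀/Q = 4.347e+04 rad/s; BW = Δω/(2π) = 6918 Hz.

(a) f₀ = 1949 Hz  (b) Q = 0.2818  (c) BW = 6918 Hz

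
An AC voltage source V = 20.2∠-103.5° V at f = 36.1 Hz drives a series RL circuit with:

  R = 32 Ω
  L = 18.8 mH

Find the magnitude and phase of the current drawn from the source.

Step 1 — Angular frequency: ω = 2π·f = 2π·36.1 = 226.8 rad/s.
Step 2 — Component impedances:
  R: Z = R = 32 Ω
  L: Z = jωL = j·226.8·0.0188 = 0 + j4.264 Ω
Step 3 — Series combination: Z_total = R + L = 32 + j4.264 Ω = 32.28∠7.6° Ω.
Step 4 — Source phasor: V = 20.2∠-103.5° V = -4.716 - j19.64 V.
Step 5 — Ohm's law: I = V / Z_total = (-4.716 - j19.64) / (32 + j4.264) = -0.2252 - j0.5838 A.
Step 6 — Convert to polar: |I| = 0.6257 A, ∠I = -111.1°.

I = 0.6257∠-111.1° A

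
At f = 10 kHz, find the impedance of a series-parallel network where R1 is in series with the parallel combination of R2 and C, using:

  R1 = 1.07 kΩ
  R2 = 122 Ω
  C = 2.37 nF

Step 1 — Angular frequency: ω = 2π·f = 2π·1e+04 = 6.283e+04 rad/s.
Step 2 — Component impedances:
  R1: Z = R = 1070 Ω
  R2: Z = R = 122 Ω
  C: Z = 1/(jωC) = -j/(ω·C) = 0 - j6715 Ω
Step 3 — Parallel branch: R2 || C = 1/(1/R2 + 1/C) = 122 - j2.216 Ω.
Step 4 — Series with R1: Z_total = R1 + (R2 || C) = 1192 - j2.216 Ω = 1192∠-0.1° Ω.

Z = 1192 - j2.216 Ω = 1192∠-0.1° Ω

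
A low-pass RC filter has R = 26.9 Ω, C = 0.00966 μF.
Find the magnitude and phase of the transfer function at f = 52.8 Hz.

Step 1 — Angular frequency: ω = 2π·52.8 = 331.8 rad/s.
Step 2 — Transfer function: H(jω) = 1/(1 + jωRC).
Step 3 — Denominator: 1 + jωRC = 1 + j·331.8·26.9·9.66e-09 = 1 + j8.621e-05.
Step 4 — H = 1 - j8.621e-05.
Step 5 — Magnitude: |H| = 1 (-0.0 dB); phase: φ = -0.0°.

|H| = 1 (-0.0 dB), φ = -0.0°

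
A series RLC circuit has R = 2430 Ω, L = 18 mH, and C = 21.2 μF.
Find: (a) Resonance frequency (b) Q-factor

Step 1 — Resonance condition Im(Z)=0 gives ω₀ = 1/√(LC).
Step 2 — ω₀ = 1/√(0.018·2.12e-05) = 1619 rad/s.
Step 3 — f₀ = ω₀/(2π) = 257.6 Hz.
Step 4 — Series Q: Q = ω₀L/R = 1619·0.018/2430 = 0.01199.

(a) f₀ = 257.6 Hz  (b) Q = 0.01199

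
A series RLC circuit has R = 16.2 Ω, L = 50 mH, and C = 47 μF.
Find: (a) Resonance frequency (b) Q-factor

Step 1 — Resonance condition Im(Z)=0 gives ω₀ = 1/√(LC).
Step 2 — ω₀ = 1/√(0.05·4.7e-05) = 652.3 rad/s.
Step 3 — f₀ = ω₀/(2π) = 103.8 Hz.
Step 4 — Series Q: Q = ω₀L/R = 652.3·0.05/16.2 = 2.013.

(a) f₀ = 103.8 Hz  (b) Q = 2.013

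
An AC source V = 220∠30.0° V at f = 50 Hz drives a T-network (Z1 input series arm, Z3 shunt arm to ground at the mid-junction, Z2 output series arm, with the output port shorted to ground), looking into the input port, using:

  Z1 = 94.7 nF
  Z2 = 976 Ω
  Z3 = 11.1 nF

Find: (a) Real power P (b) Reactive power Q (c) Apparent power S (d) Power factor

Step 1 — Angular frequency: ω = 2π·f = 2π·50 = 314.2 rad/s.
Step 2 — Component impedances:
  Z1: Z = 1/(jωC) = -j/(ω·C) = 0 - j3.361e+04 Ω
  Z2: Z = R = 976 Ω
  Z3: Z = 1/(jωC) = -j/(ω·C) = 0 - j2.868e+05 Ω
Step 3 — With the output port shorted to ground, the output series arm Z2 runs from the junction to ground; the shunt arm Z3 also runs from the junction to ground. They appear in parallel: Z3 || Z2 = 976 - j3.322 Ω.
Step 4 — Series with input arm Z1: Z_in = Z1 + (Z3 || Z2) = 976 - j3.362e+04 Ω = 3.363e+04∠-88.3° Ω.
Step 5 — Source phasor: V = 220∠30.0° V = 190.5 + j110 V.
Step 6 — Current: I = V / Z = -0.003105 + j0.005758 A = 0.006542∠118.3° A.
Step 7 — Complex power: S = V·I* = 0.04177 - j1.439 VA.
Step 8 — Real power: P = Re(S) = 0.04177 W.
Step 9 — Reactive power: Q = Im(S) = -1.439 VAR.
Step 10 — Apparent power: |S| = 1.439 VA.
Step 11 — Power factor: PF = P/|S| = 0.02902 (leading).

(a) P = 0.04177 W  (b) Q = -1.439 VAR  (c) S = 1.439 VA  (d) PF = 0.02902 (leading)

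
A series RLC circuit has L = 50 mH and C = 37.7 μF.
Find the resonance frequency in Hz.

Step 1 — Resonance condition Im(Z)=0 gives ω₀ = 1/√(LC).
Step 2 — ω₀ = 1/√(0.05·3.77e-05) = 728.4 rad/s.
Step 3 — f₀ = ω₀/(2π) = 115.9 Hz.

f₀ = 115.9 Hz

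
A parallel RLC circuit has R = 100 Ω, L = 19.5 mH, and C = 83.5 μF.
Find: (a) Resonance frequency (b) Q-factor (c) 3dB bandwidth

Step 1 — Resonance: ω₀ = 1/√(LC) = 1/√(0.0195·8.35e-05) = 783.7 rad/s.
Step 2 — f₀ = ω₀/(2π) = 124.7 Hz.
Step 3 — Parallel Q: Q = R/(ω₀L) = 100/(783.7·0.0195) = 6.544.
Step 4 — Bandwidth: Δω = ω₀/Q = 119.8 rad/s; BW = Δω/(2π) = 19.06 Hz.

(a) f₀ = 124.7 Hz  (b) Q = 6.544  (c) BW = 19.06 Hz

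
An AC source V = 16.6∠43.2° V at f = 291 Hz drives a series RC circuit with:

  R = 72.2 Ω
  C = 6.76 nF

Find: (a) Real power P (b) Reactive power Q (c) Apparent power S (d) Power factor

Step 1 — Angular frequency: ω = 2π·f = 2π·291 = 1828 rad/s.
Step 2 — Component impedances:
  R: Z = R = 72.2 Ω
  C: Z = 1/(jωC) = -j/(ω·C) = 0 - j8.091e+04 Ω
Step 3 — Series combination: Z_total = R + C = 72.2 - j8.091e+04 Ω = 8.091e+04∠-89.9° Ω.
Step 4 — Source phasor: V = 16.6∠43.2° V = 12.1 + j11.36 V.
Step 5 — Current: I = V / Z = -0.0001403 + j0.0001497 A = 0.0002052∠133.1° A.
Step 6 — Complex power: S = V·I* = 3.039e-06 - j0.003406 VA.
Step 7 — Real power: P = Re(S) = 3.039e-06 W.
Step 8 — Reactive power: Q = Im(S) = -0.003406 VAR.
Step 9 — Apparent power: |S| = 0.003406 VA.
Step 10 — Power factor: PF = P/|S| = 0.0008924 (leading).

(a) P = 3.039e-06 W  (b) Q = -0.003406 VAR  (c) S = 0.003406 VA  (d) PF = 0.0008924 (leading)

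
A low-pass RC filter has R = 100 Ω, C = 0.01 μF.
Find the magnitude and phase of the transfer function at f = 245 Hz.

Step 1 — Angular frequency: ω = 2π·245 = 1539 rad/s.
Step 2 — Transfer function: H(jω) = 1/(1 + jωRC).
Step 3 — Denominator: 1 + jωRC = 1 + j·1539·100·1e-08 = 1 + j0.001539.
Step 4 — H = 1 - j0.001539.
Step 5 — Magnitude: |H| = 1 (-0.0 dB); phase: φ = -0.1°.

|H| = 1 (-0.0 dB), φ = -0.1°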